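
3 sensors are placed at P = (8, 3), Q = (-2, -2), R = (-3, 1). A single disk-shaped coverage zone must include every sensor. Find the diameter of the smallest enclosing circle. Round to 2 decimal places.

11.29

Side lengths²: PQ² = 125, PR² = 125, QR² = 10.
Since PR² = 125 < 125 + 10 = 135, the triangle is acute, so the smallest enclosing circle is the circumcircle.
Circumcentre = (37/14, 17/14), r² = 3125/98.
Diameter = 2r = 2√(3125/98) ≈ 11.29.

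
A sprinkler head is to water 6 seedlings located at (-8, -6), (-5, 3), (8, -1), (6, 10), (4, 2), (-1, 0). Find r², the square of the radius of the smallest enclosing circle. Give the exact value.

113

By Welzl's lemma the MEC is supported by two points (diametrically opposite) or three points (on a circumcircle).
The farthest pair is (-8, -6)–(6, 10) with squared distance 452. The circle on this segment as diameter has centre (-1, 2) and r² = 452/4 = 113.
Check (-5, 3): distance² to centre = 17 ≤ 113, so it lies inside.
All remaining points lie in this disk, and no smaller disk contains both endpoints, so this is the minimum enclosing circle.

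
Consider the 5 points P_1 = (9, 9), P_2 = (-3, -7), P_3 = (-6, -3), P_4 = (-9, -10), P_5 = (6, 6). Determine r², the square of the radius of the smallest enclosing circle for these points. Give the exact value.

171.25

The minimum enclosing circle of a finite set is fixed by two of the points (as a diameter) or three (as a circumcircle).
The farthest pair is P_1–P_4 with squared distance 685. The circle on this segment as diameter has centre (0, -0.5) and r² = 685/4 = 171.25.
Check P_2: distance² to centre = 51.25 ≤ 171.25, so it lies inside.
All remaining points lie in this disk, and no smaller disk contains both endpoints, so this is the minimum enclosing circle.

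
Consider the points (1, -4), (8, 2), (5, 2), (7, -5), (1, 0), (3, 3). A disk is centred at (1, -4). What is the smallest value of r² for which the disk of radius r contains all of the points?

85

The required radius is the distance from (1, -4) to the farthest point.
Squared distances: 0, 85, 52, 37, 16, 53.
Maximum is 85, attained at (8, 2).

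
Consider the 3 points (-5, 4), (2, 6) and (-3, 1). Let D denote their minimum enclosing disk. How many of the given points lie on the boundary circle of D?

Call the three points A, B, C in the order given.
Side lengths²: AB² = 53, AC² = 13, BC² = 50.
Since AB² = 53 < 50 + 13 = 63, the triangle is acute, so the smallest enclosing circle is the circumcircle.
Circumcentre = (-1.3, 4.3), r² = 13.78.
The points at distance exactly r from the centre are (-5, 4), (2, 6), (-3, 1) — 3 points.

3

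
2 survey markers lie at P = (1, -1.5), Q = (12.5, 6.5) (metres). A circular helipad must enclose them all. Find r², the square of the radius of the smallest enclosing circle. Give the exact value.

The smallest circle enclosing two points has them as diameter endpoints.
Centre = midpoint = (6.75, 2.5); r² = |PQ|²/4 = 196.25/4 = 49.0625.

49.0625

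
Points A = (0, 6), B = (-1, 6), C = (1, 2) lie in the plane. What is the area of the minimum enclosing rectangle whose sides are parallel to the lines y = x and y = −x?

In coordinates u = x + y, v = x − y the rectangle is axis-aligned; the map (x,y)→(u,v) scales areas by 2.
u-values: 6, 5, 3; range = 6 − 3 = 3.
v-values: -6, -7, -1; range = -1 − (-7) = 6.
Area = (3 × 6) / 2 = 9.

9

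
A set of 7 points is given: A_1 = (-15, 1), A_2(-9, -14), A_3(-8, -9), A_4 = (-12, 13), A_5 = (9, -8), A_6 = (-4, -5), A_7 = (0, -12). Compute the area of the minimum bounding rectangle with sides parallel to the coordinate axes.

x ranges over [-15, 9], width 24.
y ranges over [-14, 13], height 27.
Area = 24 × 27 = 648.

648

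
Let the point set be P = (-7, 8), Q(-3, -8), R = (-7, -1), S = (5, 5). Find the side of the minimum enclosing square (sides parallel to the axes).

The bounding box has width 12 and height 16.
An axis-aligned square enclosing the set must have side ≥ max(width, height).
So the minimum side is max(12, 16) = 16.

16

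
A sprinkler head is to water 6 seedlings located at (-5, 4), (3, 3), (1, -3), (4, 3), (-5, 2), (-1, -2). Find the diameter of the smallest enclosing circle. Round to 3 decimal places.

9.825

The minimum enclosing circle is determined by three boundary points: (-5, 4), (1, -3), (4, 3).
Their circumcentre is (-27/38, 61/38) with r² = 17425/722.
The farthest remaining point (-5, 2) is at distance² 13397/722 ≤ 17425/722.
Diameter = 2r = 2√(17425/722) ≈ 9.825.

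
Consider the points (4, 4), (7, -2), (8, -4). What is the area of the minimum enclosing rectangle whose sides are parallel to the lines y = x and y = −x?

In coordinates u = x + y, v = x − y the rectangle is axis-aligned; the map (x,y)→(u,v) scales areas by 2.
u-values: 8, 5, 4; range = 8 − 4 = 4.
v-values: 0, 9, 12; range = 12 − 0 = 12.
Area = (4 × 12) / 2 = 24.

24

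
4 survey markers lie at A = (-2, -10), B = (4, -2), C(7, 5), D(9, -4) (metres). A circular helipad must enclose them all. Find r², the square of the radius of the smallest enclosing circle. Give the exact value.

76.5

By Welzl's lemma the MEC is supported by two points (diametrically opposite) or three points (on a circumcircle).
The farthest pair is A–C with squared distance 306. The circle on this segment as diameter has centre (2.5, -2.5) and r² = 306/4 = 76.5.
Check B: distance² to centre = 2.5 ≤ 76.5, so it lies inside.
All remaining points lie in this disk, and no smaller disk contains both endpoints, so this is the minimum enclosing circle.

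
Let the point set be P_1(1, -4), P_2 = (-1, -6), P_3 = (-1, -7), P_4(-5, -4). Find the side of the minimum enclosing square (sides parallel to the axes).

6

The bounding box has width 6 and height 3.
An axis-aligned square enclosing the set must have side ≥ max(width, height).
So the minimum side is max(6, 3) = 6.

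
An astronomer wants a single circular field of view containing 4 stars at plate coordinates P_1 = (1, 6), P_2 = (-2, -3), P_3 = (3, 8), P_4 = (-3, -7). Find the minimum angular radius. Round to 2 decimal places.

8.08

The minimum enclosing circle of a finite set is fixed by two of the points (as a diameter) or three (as a circumcircle).
The farthest pair is P_3–P_4 with squared distance 261. The circle on this segment as diameter has centre (0, 0.5) and r² = 261/4 = 65.25.
Check P_1: distance² to centre = 31.25 ≤ 65.25, so it lies inside.
All remaining points lie in this disk, and no smaller disk contains both endpoints, so this is the minimum enclosing circle.
r = √(65.25) ≈ 8.08.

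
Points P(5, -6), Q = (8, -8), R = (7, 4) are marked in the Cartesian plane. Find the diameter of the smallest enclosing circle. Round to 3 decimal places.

Side lengths²: PQ² = 13, PR² = 104, QR² = 145.
Since QR² = 145 ≥ 104 + 13 = 117, the angle opposite QR is not acute, so the smallest enclosing circle has QR as diameter.
Centre = midpoint of QR = (7.5, -2), r² = 145/4 = 36.25.
Diameter = 2r = 2√(36.25) ≈ 12.042.

12.042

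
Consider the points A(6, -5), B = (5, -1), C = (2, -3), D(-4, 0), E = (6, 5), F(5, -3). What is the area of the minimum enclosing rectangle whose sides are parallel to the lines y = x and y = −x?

112.5

In coordinates u = x + y, v = x − y the rectangle is axis-aligned; the map (x,y)→(u,v) scales areas by 2.
u-values: 1, 4, -1, -4, 11, 2; range = 11 − (-4) = 15.
v-values: 11, 6, 5, -4, 1, 8; range = 11 − (-4) = 15.
Area = (15 × 15) / 2 = 112.5.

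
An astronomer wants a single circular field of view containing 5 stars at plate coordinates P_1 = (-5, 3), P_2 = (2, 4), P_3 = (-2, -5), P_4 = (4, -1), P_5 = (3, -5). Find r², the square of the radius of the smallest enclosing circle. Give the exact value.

A smallest enclosing disk is always determined by at most three of the input points on its boundary.
The minimum enclosing circle is determined by three boundary points: P_1, P_2, P_5.
Their circumcentre is (-0.875, -0.875) with r² = 32.03125.
The farthest remaining point P_4 is at distance² 23.78125 ≤ 32.03125.

32.03125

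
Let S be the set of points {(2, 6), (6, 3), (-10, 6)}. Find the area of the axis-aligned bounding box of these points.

x ranges over [-10, 6], width 16.
y ranges over [3, 6], height 3.
Area = 16 × 3 = 48.

48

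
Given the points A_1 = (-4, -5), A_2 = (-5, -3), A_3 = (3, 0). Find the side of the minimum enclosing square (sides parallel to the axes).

The bounding box has width 8 and height 5.
An axis-aligned square enclosing the set must have side ≥ max(width, height).
So the minimum side is max(8, 5) = 8.

8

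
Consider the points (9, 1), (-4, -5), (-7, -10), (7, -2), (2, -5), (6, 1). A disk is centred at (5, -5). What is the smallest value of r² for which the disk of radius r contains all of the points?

169

The required radius is the distance from (5, -5) to the farthest point.
Squared distances: 52, 81, 169, 13, 9, 37.
Maximum is 169, attained at (-7, -10).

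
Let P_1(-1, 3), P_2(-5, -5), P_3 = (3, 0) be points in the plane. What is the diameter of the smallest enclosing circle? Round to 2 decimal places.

9.59

Side lengths²: P_1P_2² = 80, P_1P_3² = 25, P_2P_3² = 89.
Since P_2P_3² = 89 < 80 + 25 = 105, the triangle is acute, so the smallest enclosing circle is the circumcircle.
Circumcentre = (-16/11, -39/22), r² = 11125/484.
Diameter = 2r = 2√(11125/484) ≈ 9.59.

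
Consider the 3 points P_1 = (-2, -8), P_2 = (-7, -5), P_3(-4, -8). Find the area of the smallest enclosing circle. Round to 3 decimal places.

26.704

Side lengths²: P_1P_2² = 34, P_1P_3² = 4, P_2P_3² = 18.
Since P_1P_2² = 34 ≥ 18 + 4 = 22, the angle opposite P_1P_2 is not acute, so the smallest enclosing circle has P_1P_2 as diameter.
Centre = midpoint of P_1P_2 = (-4.5, -6.5), r² = 34/4 = 8.5.
Area = π·r² = π·8.5 ≈ 26.704.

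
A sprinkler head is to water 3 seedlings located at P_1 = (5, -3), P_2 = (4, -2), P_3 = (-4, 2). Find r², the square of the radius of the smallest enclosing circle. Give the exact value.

Side lengths²: P_1P_2² = 2, P_1P_3² = 106, P_2P_3² = 80.
Since P_1P_3² = 106 ≥ 80 + 2 = 82, the angle opposite P_1P_3 is not acute, so the smallest enclosing circle has P_1P_3 as diameter.
Centre = midpoint of P_1P_3 = (0.5, -0.5), r² = 106/4 = 26.5.

26.5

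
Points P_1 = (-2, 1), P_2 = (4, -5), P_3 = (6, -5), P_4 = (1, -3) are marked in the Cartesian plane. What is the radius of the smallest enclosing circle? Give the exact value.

By Welzl's lemma the MEC is supported by two points (diametrically opposite) or three points (on a circumcircle).
The farthest pair is P_1–P_3 with squared distance 100. The circle on this segment as diameter has centre (2, -2) and r² = 100/4 = 25.
Check P_2: distance² to centre = 13 ≤ 25, so it lies inside.
All remaining points lie in this disk, and no smaller disk contains both endpoints, so this is the minimum enclosing circle.
r = √25 = 5.

5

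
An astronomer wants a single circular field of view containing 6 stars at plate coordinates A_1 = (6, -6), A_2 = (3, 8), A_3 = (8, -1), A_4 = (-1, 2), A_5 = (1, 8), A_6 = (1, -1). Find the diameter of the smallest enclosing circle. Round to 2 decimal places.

The farthest pair is A_1–A_5 with squared distance 221. The circle on this segment as diameter has centre (3.5, 1) and r² = 221/4 = 55.25.
Check A_2: distance² to centre = 49.25 ≤ 55.25, so it lies inside.
All remaining points lie in this disk, and no smaller disk contains both endpoints, so this is the minimum enclosing circle.
Diameter = 2r = 2√(55.25) ≈ 14.87.

14.87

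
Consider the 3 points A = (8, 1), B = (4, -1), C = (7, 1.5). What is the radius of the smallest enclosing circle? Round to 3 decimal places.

2.236

Side lengths²: AB² = 20, AC² = 1.25, BC² = 15.25.
Since AB² = 20 ≥ 15.25 + 1.25 = 16.5, the angle opposite AB is not acute, so the smallest enclosing circle has AB as diameter.
Centre = midpoint of AB = (6, 0), r² = 20/4 = 5.
r = √5 ≈ 2.236.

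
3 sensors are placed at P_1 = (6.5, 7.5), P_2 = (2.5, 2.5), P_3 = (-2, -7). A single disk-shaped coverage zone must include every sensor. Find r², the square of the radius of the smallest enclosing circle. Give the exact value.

70.625

Side lengths²: P_1P_2² = 41, P_1P_3² = 282.5, P_2P_3² = 110.5.
Since P_1P_3² = 282.5 ≥ 110.5 + 41 = 151.5, the angle opposite P_1P_3 is not acute, so the smallest enclosing circle has P_1P_3 as diameter.
Centre = midpoint of P_1P_3 = (2.25, 0.25), r² = 282.5/4 = 70.625.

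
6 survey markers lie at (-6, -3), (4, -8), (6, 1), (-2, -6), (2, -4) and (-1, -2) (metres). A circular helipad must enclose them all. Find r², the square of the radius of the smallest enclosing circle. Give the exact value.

42.5

A smallest enclosing disk is always determined by at most three of the input points on its boundary.
The minimum enclosing circle is determined by three boundary points: (-6, -3), (4, -8), (6, 1).
Their circumcentre is (0.5, -2.5) with r² = 42.5.
The farthest remaining point (-2, -6) is at distance² 18.5 ≤ 42.5.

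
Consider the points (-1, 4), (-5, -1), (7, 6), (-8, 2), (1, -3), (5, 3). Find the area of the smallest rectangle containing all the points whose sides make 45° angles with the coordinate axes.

133

In coordinates u = x + y, v = x − y the rectangle is axis-aligned; the map (x,y)→(u,v) scales areas by 2.
u-values: 3, -6, 13, -6, -2, 8; range = 13 − (-6) = 19.
v-values: -5, -4, 1, -10, 4, 2; range = 4 − (-10) = 14.
Area = (19 × 14) / 2 = 133.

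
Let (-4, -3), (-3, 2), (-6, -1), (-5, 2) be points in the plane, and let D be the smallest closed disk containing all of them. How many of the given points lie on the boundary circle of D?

3

By Welzl's lemma the MEC is supported by two points (diametrically opposite) or three points (on a circumcircle).
The minimum enclosing circle is determined by three boundary points: (-4, -3), (-3, 2), (-5, 2).
Their circumcentre is (-4, -0.4) with r² = 6.76.
The farthest remaining point (-6, -1) is at distance² 4.36 ≤ 6.76.
The points at distance exactly r from the centre are (-4, -3), (-3, 2), (-5, 2) — 3 points.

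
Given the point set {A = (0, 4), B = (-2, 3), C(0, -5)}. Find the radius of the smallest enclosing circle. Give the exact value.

4.5

Side lengths²: AB² = 5, AC² = 81, BC² = 68.
Since AC² = 81 ≥ 68 + 5 = 73, the angle opposite AC is not acute, so the smallest enclosing circle has AC as diameter.
Centre = midpoint of AC = (0, -0.5), r² = 81/4 = 20.25.
r = √(20.25) = 4.5.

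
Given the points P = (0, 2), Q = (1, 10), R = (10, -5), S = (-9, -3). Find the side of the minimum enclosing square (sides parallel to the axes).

The bounding box has width 19 and height 15.
An axis-aligned square enclosing the set must have side ≥ max(width, height).
So the minimum side is max(19, 15) = 19.

19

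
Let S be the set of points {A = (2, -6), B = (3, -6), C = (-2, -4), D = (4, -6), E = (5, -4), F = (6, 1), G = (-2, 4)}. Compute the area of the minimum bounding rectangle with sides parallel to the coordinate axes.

x ranges over [-2, 6], width 8.
y ranges over [-6, 4], height 10.
Area = 8 × 10 = 80.

80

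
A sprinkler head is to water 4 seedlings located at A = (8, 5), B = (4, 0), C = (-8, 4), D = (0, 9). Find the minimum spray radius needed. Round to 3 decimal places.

The farthest pair is A–C with squared distance 257. The circle on this segment as diameter has centre (0, 4.5) and r² = 257/4 = 64.25.
Check B: distance² to centre = 36.25 ≤ 64.25, so it lies inside.
All remaining points lie in this disk, and no smaller disk contains both endpoints, so this is the minimum enclosing circle.
r = √(64.25) ≈ 8.016.

8.016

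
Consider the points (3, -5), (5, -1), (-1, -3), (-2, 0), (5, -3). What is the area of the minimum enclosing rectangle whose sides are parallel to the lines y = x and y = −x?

40

In coordinates u = x + y, v = x − y the rectangle is axis-aligned; the map (x,y)→(u,v) scales areas by 2.
u-values: -2, 4, -4, -2, 2; range = 4 − (-4) = 8.
v-values: 8, 6, 2, -2, 8; range = 8 − (-2) = 10.
Area = (8 × 10) / 2 = 40.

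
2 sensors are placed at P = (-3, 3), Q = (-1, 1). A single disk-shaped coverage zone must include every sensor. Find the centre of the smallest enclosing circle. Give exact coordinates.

The smallest circle enclosing two points has them as diameter endpoints.
Centre = midpoint = (-2, 2); r² = |PQ|²/4 = 8/4 = 2.
Centre = (-2, 2).

(-2, 2)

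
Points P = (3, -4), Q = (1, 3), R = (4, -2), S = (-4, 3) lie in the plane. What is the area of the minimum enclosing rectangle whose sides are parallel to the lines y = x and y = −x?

35

In coordinates u = x + y, v = x − y the rectangle is axis-aligned; the map (x,y)→(u,v) scales areas by 2.
u-values: -1, 4, 2, -1; range = 4 − (-1) = 5.
v-values: 7, -2, 6, -7; range = 7 − (-7) = 14.
Area = (5 × 14) / 2 = 35.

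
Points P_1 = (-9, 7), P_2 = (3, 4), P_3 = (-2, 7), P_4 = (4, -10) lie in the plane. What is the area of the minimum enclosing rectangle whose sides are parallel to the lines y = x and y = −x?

195

In coordinates u = x + y, v = x − y the rectangle is axis-aligned; the map (x,y)→(u,v) scales areas by 2.
u-values: -2, 7, 5, -6; range = 7 − (-6) = 13.
v-values: -16, -1, -9, 14; range = 14 − (-16) = 30.
Area = (13 × 30) / 2 = 195.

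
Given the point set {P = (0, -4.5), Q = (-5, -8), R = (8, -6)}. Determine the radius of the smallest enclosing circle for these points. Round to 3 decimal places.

6.576

Side lengths²: PQ² = 37.25, PR² = 66.25, QR² = 173.
Since QR² = 173 ≥ 66.25 + 37.25 = 103.5, the angle opposite QR is not acute, so the smallest enclosing circle has QR as diameter.
Centre = midpoint of QR = (1.5, -7), r² = 173/4 = 43.25.
r = √(43.25) ≈ 6.576.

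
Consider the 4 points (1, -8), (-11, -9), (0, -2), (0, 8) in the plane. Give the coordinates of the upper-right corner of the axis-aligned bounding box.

x-range [-11, 1], y-range [-9, 8].
The upper-right corner is (1, 8).

(1, 8)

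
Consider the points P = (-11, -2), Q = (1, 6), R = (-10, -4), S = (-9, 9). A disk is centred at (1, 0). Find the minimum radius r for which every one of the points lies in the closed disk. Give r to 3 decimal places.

13.454

The required radius is the distance from (1, 0) to the farthest point.
Squared distances: 148, 36, 137, 181.
Maximum is 181, attained at S.
r = √181 ≈ 13.454.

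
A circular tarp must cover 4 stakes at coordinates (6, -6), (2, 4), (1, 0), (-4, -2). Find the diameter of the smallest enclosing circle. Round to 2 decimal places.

The minimum enclosing circle of a finite set is fixed by two of the points (as a diameter) or three (as a circumcircle).
The minimum enclosing circle is determined by three boundary points: (6, -6), (2, 4), (-4, -2).
Their circumcentre is (13/7, -13/7) with r² = 1682/49.
The farthest remaining point (1, 0) is at distance² 205/49 ≤ 1682/49.
Diameter = 2r = 2√(1682/49) ≈ 11.72.

11.72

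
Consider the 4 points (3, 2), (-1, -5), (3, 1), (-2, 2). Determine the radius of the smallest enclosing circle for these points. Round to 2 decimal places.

The minimum enclosing circle is determined by three boundary points: (3, 2), (-1, -5), (-2, 2).
Their circumcentre is (0.5, -17/14) with r² = 1625/98.
The farthest remaining point (3, 1) is at distance² 1093/98 ≤ 1625/98.
r = √(1625/98) ≈ 4.07.

4.07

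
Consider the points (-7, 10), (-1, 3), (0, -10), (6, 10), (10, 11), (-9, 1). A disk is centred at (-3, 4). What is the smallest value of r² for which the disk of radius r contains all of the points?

The required radius is the distance from (-3, 4) to the farthest point.
Squared distances: 52, 5, 205, 117, 218, 45.
Maximum is 218, attained at (10, 11).

218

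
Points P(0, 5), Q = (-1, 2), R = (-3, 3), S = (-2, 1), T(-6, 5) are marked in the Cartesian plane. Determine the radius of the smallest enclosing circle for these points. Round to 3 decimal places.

3.162

By Welzl's lemma the MEC is supported by two points (diametrically opposite) or three points (on a circumcircle).
The minimum enclosing circle is determined by three boundary points: P, S, T.
Their circumcentre is (-3, 4) with r² = 10.
The farthest remaining point Q is at distance² 8 ≤ 10.
r = √10 ≈ 3.162.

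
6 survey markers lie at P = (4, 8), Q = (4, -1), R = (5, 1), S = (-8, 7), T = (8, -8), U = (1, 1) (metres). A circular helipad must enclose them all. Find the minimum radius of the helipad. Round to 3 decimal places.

The farthest pair is S–T with squared distance 481. The circle on this segment as diameter has centre (0, -0.5) and r² = 481/4 = 120.25.
Check P: distance² to centre = 88.25 ≤ 120.25, so it lies inside.
All remaining points lie in this disk, and no smaller disk contains both endpoints, so this is the minimum enclosing circle.
r = √(120.25) ≈ 10.966.

10.966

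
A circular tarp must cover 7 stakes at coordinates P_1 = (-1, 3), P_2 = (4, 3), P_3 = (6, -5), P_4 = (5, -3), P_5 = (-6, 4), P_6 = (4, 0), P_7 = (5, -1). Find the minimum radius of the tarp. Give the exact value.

A smallest enclosing disk is always determined by at most three of the input points on its boundary.
The farthest pair is P_3–P_5 with squared distance 225. The circle on this segment as diameter has centre (0, -0.5) and r² = 225/4 = 56.25.
Check P_1: distance² to centre = 13.25 ≤ 56.25, so it lies inside.
All remaining points lie in this disk, and no smaller disk contains both endpoints, so this is the minimum enclosing circle.
r = √(56.25) = 7.5.

7.5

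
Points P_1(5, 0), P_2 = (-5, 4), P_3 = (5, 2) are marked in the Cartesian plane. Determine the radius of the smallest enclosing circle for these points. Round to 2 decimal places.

5.39

Side lengths²: P_1P_2² = 116, P_1P_3² = 4, P_2P_3² = 104.
Since P_1P_2² = 116 ≥ 104 + 4 = 108, the angle opposite P_1P_2 is not acute, so the smallest enclosing circle has P_1P_2 as diameter.
Centre = midpoint of P_1P_2 = (0, 2), r² = 116/4 = 29.
r = √29 ≈ 5.39.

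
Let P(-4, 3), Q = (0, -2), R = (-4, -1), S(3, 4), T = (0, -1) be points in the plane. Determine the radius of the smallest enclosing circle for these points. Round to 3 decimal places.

A smallest enclosing disk is always determined by at most three of the input points on its boundary.
The farthest pair is R–S with squared distance 74. The circle on this segment as diameter has centre (-0.5, 1.5) and r² = 74/4 = 18.5.
Check P: distance² to centre = 14.5 ≤ 18.5, so it lies inside.
All remaining points lie in this disk, and no smaller disk contains both endpoints, so this is the minimum enclosing circle.
r = √(18.5) ≈ 4.301.

4.301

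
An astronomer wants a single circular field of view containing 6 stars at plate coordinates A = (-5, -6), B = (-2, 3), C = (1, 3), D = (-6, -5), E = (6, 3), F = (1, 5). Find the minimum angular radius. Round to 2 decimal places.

7.21

By Welzl's lemma the MEC is supported by two points (diametrically opposite) or three points (on a circumcircle).
The farthest pair is D–E with squared distance 208. The circle on this segment as diameter has centre (0, -1) and r² = 208/4 = 52.
Check A: distance² to centre = 50 ≤ 52, so it lies inside.
All remaining points lie in this disk, and no smaller disk contains both endpoints, so this is the minimum enclosing circle.
r = √52 ≈ 7.21.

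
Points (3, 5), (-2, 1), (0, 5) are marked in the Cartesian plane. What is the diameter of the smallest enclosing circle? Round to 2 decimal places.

Call the three points A, B, C in the order given.
Side lengths²: AB² = 41, AC² = 9, BC² = 20.
Since AB² = 41 ≥ 20 + 9 = 29, the angle opposite AB is not acute, so the smallest enclosing circle has AB as diameter.
Centre = midpoint of AB = (0.5, 3), r² = 41/4 = 10.25.
Diameter = 2r = 2√(10.25) ≈ 6.40.

6.40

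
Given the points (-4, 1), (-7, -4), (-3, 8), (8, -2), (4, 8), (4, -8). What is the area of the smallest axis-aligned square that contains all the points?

The bounding box has width 15 and height 16.
An axis-aligned square enclosing the set must have side ≥ max(width, height).
So the minimum side is max(15, 16) = 16.
Area = 16² = 256.

256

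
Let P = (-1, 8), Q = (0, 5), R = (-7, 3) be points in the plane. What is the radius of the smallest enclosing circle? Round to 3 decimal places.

Side lengths²: PQ² = 10, PR² = 61, QR² = 53.
Since PR² = 61 < 53 + 10 = 63, the triangle is acute, so the smallest enclosing circle is the circumcircle.
Circumcentre = (-179/46, 247/46), r² = 16165/1058.
r = √(16165/1058) ≈ 3.909.

3.909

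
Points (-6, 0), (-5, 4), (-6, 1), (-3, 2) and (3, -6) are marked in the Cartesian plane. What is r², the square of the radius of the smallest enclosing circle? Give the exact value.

The minimum enclosing circle of a finite set is fixed by two of the points (as a diameter) or three (as a circumcircle).
The farthest pair is (-5, 4)–(3, -6) with squared distance 164. The circle on this segment as diameter has centre (-1, -1) and r² = 164/4 = 41.
Check (-6, 0): distance² to centre = 26 ≤ 41, so it lies inside.
All remaining points lie in this disk, and no smaller disk contains both endpoints, so this is the minimum enclosing circle.

41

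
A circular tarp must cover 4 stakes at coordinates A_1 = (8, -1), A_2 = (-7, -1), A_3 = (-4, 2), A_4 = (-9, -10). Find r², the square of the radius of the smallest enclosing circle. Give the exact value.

The farthest pair is A_1–A_4 with squared distance 370. The circle on this segment as diameter has centre (-0.5, -5.5) and r² = 370/4 = 92.5.
Check A_2: distance² to centre = 62.5 ≤ 92.5, so it lies inside.
All remaining points lie in this disk, and no smaller disk contains both endpoints, so this is the minimum enclosing circle.

92.5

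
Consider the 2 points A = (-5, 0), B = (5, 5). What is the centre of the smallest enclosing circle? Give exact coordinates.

The smallest circle enclosing two points has them as diameter endpoints.
Centre = midpoint = (0, 2.5); r² = |AB|²/4 = 125/4 = 31.25.
Centre = (0, 2.5).

(0, 2.5)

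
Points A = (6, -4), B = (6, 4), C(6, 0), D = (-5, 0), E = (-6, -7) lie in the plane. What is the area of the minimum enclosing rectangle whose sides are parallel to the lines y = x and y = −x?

172.5

In coordinates u = x + y, v = x − y the rectangle is axis-aligned; the map (x,y)→(u,v) scales areas by 2.
u-values: 2, 10, 6, -5, -13; range = 10 − (-13) = 23.
v-values: 10, 2, 6, -5, 1; range = 10 − (-5) = 15.
Area = (23 × 15) / 2 = 172.5.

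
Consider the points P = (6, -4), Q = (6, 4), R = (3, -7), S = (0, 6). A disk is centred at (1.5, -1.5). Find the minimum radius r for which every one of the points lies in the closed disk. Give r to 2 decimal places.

7.65

The required radius is the distance from (1.5, -1.5) to the farthest point.
Squared distances: 26.5, 50.5, 32.5, 58.5.
Maximum is 58.5, attained at S.
r = √(58.5) ≈ 7.65.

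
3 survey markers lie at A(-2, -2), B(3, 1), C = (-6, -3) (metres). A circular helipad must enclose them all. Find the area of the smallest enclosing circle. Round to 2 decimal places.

76.18

Side lengths²: AB² = 34, AC² = 17, BC² = 97.
Since BC² = 97 ≥ 34 + 17 = 51, the angle opposite BC is not acute, so the smallest enclosing circle has BC as diameter.
Centre = midpoint of BC = (-1.5, -1), r² = 97/4 = 24.25.
Area = π·r² = π·24.25 ≈ 76.18.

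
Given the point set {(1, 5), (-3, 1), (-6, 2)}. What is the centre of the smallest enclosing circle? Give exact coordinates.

Call the three points A, B, C in the order given.
Side lengths²: AB² = 32, AC² = 58, BC² = 10.
Since AC² = 58 ≥ 32 + 10 = 42, the angle opposite AC is not acute, so the smallest enclosing circle has AC as diameter.
Centre = midpoint of AC = (-2.5, 3.5), r² = 58/4 = 14.5.
Centre = (-2.5, 3.5).

(-2.5, 3.5)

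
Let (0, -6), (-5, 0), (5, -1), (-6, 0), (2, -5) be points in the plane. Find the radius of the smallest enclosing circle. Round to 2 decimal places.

5.52

A smallest enclosing disk is always determined by at most three of the input points on its boundary.
The farthest pair is (5, -1)–(-6, 0) with squared distance 122. The circle on this segment as diameter has centre (-0.5, -0.5) and r² = 122/4 = 30.5.
Check (0, -6): distance² to centre = 30.5 ≤ 30.5, so it lies inside.
All remaining points lie in this disk, and no smaller disk contains both endpoints, so this is the minimum enclosing circle.
r = √(30.5) ≈ 5.52.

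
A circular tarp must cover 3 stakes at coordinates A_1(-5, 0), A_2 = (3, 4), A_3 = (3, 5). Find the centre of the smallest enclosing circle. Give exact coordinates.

Side lengths²: A_1A_2² = 80, A_1A_3² = 89, A_2A_3² = 1.
Since A_1A_3² = 89 ≥ 80 + 1 = 81, the angle opposite A_1A_3 is not acute, so the smallest enclosing circle has A_1A_3 as diameter.
Centre = midpoint of A_1A_3 = (-1, 2.5), r² = 89/4 = 22.25.
Centre = (-1, 2.5).

(-1, 2.5)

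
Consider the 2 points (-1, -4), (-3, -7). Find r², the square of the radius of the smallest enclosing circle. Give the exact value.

The smallest circle enclosing two points has them as diameter endpoints.
Centre = midpoint = (-2, -5.5); r² = |(-1, -4)−(-3, -7)|²/4 = 13/4 = 3.25.

3.25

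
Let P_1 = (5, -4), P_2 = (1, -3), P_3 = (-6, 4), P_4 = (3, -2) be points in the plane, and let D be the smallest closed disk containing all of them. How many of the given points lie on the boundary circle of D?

By Welzl's lemma the MEC is supported by two points (diametrically opposite) or three points (on a circumcircle).
The farthest pair is P_1–P_3 with squared distance 185. The circle on this segment as diameter has centre (-0.5, 0) and r² = 185/4 = 46.25.
Check P_2: distance² to centre = 11.25 ≤ 46.25, so it lies inside.
All remaining points lie in this disk, and no smaller disk contains both endpoints, so this is the minimum enclosing circle.
The points at distance exactly r from the centre are P_1, P_3 — 2 points.

2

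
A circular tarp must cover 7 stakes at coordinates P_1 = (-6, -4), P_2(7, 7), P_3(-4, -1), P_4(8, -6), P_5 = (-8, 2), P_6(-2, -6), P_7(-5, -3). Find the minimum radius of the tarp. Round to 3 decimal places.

9.220

A smallest enclosing disk is always determined by at most three of the input points on its boundary.
The minimum enclosing circle is determined by three boundary points: P_2, P_4, P_5.
Their circumcentre is (1, 0) with r² = 85.
The farthest remaining point P_1 is at distance² 65 ≤ 85.
r = √85 ≈ 9.220.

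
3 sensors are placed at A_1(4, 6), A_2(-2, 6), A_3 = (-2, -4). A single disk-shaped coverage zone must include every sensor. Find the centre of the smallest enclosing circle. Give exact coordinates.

(1, 1)

Side lengths²: A_1A_2² = 36, A_1A_3² = 136, A_2A_3² = 100.
Since A_1A_3² = 136 ≥ 100 + 36 = 136, the angle opposite A_1A_3 is not acute, so the smallest enclosing circle has A_1A_3 as diameter.
Centre = midpoint of A_1A_3 = (1, 1), r² = 136/4 = 34.
Centre = (1, 1).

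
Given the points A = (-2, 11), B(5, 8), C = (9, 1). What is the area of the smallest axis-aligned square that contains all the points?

121

The bounding box has width 11 and height 10.
An axis-aligned square enclosing the set must have side ≥ max(width, height).
So the minimum side is max(11, 10) = 11.
Area = 11² = 121.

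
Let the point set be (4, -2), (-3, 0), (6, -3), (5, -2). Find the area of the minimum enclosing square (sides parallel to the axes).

The bounding box has width 9 and height 3.
An axis-aligned square enclosing the set must have side ≥ max(width, height).
So the minimum side is max(9, 3) = 9.
Area = 9² = 81.

81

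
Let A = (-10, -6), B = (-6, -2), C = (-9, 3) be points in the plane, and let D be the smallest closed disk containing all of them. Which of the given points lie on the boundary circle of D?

Side lengths²: AB² = 32, AC² = 82, BC² = 34.
Since AC² = 82 ≥ 34 + 32 = 66, the angle opposite AC is not acute, so the smallest enclosing circle has AC as diameter.
Centre = midpoint of AC = (-9.5, -1.5), r² = 82/4 = 20.5.
The points at distance exactly r from the centre are A, C — 2 points.

A, C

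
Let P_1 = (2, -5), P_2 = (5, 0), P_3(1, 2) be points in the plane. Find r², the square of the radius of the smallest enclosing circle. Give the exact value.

2125/169

Side lengths²: P_1P_2² = 34, P_1P_3² = 50, P_2P_3² = 20.
Since P_1P_3² = 50 < 34 + 20 = 54, the triangle is acute, so the smallest enclosing circle is the circumcircle.
Circumcentre = (23/13, -19/13), r² = 2125/169.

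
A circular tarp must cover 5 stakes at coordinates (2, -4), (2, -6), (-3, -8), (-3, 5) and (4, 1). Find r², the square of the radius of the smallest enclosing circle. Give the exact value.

By Welzl's lemma the MEC is supported by two points (diametrically opposite) or three points (on a circumcircle).
The minimum enclosing circle is determined by three boundary points: (-3, -8), (-3, 5), (4, 1).
Their circumcentre is (-29/14, -1.5) with r² = 4225/98.
The farthest remaining point (2, -6) is at distance² 3609/98 ≤ 4225/98.

4225/98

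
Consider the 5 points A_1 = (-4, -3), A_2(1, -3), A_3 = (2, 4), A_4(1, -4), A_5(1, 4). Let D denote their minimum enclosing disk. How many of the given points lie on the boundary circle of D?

By Welzl's lemma the MEC is supported by two points (diametrically opposite) or three points (on a circumcircle).
The minimum enclosing circle is determined by three boundary points: A_1, A_3, A_4.
Their circumcentre is (-61/82, 23/82) with r² = 71825/3362.
The farthest remaining point A_5 is at distance² 56737/3362 ≤ 71825/3362.
The points at distance exactly r from the centre are A_1, A_3, A_4 — 3 points.

3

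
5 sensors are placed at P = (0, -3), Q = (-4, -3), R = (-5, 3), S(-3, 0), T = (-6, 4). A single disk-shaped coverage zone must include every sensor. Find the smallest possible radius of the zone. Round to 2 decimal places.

4.61

The minimum enclosing circle of a finite set is fixed by two of the points (as a diameter) or three (as a circumcircle).
The farthest pair is P–T with squared distance 85. The circle on this segment as diameter has centre (-3, 0.5) and r² = 85/4 = 21.25.
Check Q: distance² to centre = 13.25 ≤ 21.25, so it lies inside.
All remaining points lie in this disk, and no smaller disk contains both endpoints, so this is the minimum enclosing circle.
r = √(21.25) ≈ 4.61.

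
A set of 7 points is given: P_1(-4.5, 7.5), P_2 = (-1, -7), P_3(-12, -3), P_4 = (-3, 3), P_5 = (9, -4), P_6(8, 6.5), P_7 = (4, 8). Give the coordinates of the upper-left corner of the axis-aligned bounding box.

x-range [-12, 9], y-range [-7, 8].
The upper-left corner is (-12, 8).

(-12, 8)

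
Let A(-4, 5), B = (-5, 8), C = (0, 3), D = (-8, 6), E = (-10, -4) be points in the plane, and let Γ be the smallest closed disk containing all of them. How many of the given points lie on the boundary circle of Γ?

3

The minimum enclosing circle is determined by three boundary points: B, C, E.
Their circumcentre is (-219/34, 53/34) with r² = 25181/578.
The farthest remaining point D is at distance² 12805/578 ≤ 25181/578.
The points at distance exactly r from the centre are B, C, E — 3 points.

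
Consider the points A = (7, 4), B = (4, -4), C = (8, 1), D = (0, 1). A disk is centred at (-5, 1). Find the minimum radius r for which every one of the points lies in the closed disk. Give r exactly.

13

The required radius is the distance from (-5, 1) to the farthest point.
Squared distances: 153, 106, 169, 25.
Maximum is 169, attained at C.
r = √169 = 13.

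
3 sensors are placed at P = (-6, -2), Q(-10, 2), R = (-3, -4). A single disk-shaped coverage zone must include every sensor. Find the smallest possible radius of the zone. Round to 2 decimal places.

Side lengths²: PQ² = 32, PR² = 13, QR² = 85.
Since QR² = 85 ≥ 32 + 13 = 45, the angle opposite QR is not acute, so the smallest enclosing circle has QR as diameter.
Centre = midpoint of QR = (-6.5, -1), r² = 85/4 = 21.25.
r = √(21.25) ≈ 4.61.

4.61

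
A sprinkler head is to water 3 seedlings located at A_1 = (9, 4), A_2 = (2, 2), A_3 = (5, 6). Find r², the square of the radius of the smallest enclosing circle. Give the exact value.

Side lengths²: A_1A_2² = 53, A_1A_3² = 20, A_2A_3² = 25.
Since A_1A_2² = 53 ≥ 25 + 20 = 45, the angle opposite A_1A_2 is not acute, so the smallest enclosing circle has A_1A_2 as diameter.
Centre = midpoint of A_1A_2 = (5.5, 3), r² = 53/4 = 13.25.

13.25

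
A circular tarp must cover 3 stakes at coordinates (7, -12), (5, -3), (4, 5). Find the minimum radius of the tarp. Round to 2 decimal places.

Call the three points A, B, C in the order given.
Side lengths²: AB² = 85, AC² = 298, BC² = 65.
Since AC² = 298 ≥ 85 + 65 = 150, the angle opposite AC is not acute, so the smallest enclosing circle has AC as diameter.
Centre = midpoint of AC = (5.5, -3.5), r² = 298/4 = 74.5.
r = √(74.5) ≈ 8.63.

8.63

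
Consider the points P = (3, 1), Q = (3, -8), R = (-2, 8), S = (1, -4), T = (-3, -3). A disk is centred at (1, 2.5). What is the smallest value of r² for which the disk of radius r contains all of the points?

The required radius is the distance from (1, 2.5) to the farthest point.
Squared distances: 6.25, 114.25, 39.25, 42.25, 46.25.
Maximum is 114.25, attained at Q.

114.25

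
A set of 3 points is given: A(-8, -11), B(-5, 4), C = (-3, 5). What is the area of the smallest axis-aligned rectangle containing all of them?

80

x ranges over [-8, -3], width 5.
y ranges over [-11, 5], height 16.
Area = 5 × 16 = 80.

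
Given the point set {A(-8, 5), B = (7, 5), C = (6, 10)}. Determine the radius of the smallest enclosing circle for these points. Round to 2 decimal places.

7.58

Side lengths²: AB² = 225, AC² = 221, BC² = 26.
Since AB² = 225 < 221 + 26 = 247, the triangle is acute, so the smallest enclosing circle is the circumcircle.
Circumcentre = (-0.5, 6.1), r² = 57.46.
r = √(57.46) ≈ 7.58.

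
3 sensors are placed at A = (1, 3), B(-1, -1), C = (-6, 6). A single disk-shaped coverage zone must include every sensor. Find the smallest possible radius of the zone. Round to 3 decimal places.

Side lengths²: AB² = 20, AC² = 58, BC² = 74.
Since BC² = 74 < 58 + 20 = 78, the triangle is acute, so the smallest enclosing circle is the circumcircle.
Circumcentre = (-56/17, 45/17), r² = 5365/289.
r = √(5365/289) ≈ 4.309.

4.309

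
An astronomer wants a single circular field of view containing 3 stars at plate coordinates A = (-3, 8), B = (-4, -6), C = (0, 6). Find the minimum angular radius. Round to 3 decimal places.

Side lengths²: AB² = 197, AC² = 13, BC² = 160.
Since AB² = 197 ≥ 160 + 13 = 173, the angle opposite AB is not acute, so the smallest enclosing circle has AB as diameter.
Centre = midpoint of AB = (-3.5, 1), r² = 197/4 = 49.25.
r = √(49.25) ≈ 7.018.

7.018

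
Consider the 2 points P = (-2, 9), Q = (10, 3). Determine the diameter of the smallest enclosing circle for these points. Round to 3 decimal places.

The smallest circle enclosing two points has them as diameter endpoints.
Centre = midpoint = (4, 6); r² = |PQ|²/4 = 180/4 = 45.
Diameter = 2r = 2√45 ≈ 13.416.

13.416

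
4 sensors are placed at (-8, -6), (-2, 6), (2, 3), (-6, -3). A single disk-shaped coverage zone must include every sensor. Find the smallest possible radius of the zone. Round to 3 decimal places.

6.837

The minimum enclosing circle is determined by three boundary points: (-8, -6), (-2, 6), (2, 3).
Their circumcentre is (-42/11, -13/22) with r² = 22625/484.
The farthest remaining point (-6, -3) is at distance² 5113/484 ≤ 22625/484.
r = √(22625/484) ≈ 6.837.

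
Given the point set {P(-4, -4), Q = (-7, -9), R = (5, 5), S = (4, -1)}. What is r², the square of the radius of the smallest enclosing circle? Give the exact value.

85

The farthest pair is Q–R with squared distance 340. The circle on this segment as diameter has centre (-1, -2) and r² = 340/4 = 85.
Check P: distance² to centre = 13 ≤ 85, so it lies inside.
All remaining points lie in this disk, and no smaller disk contains both endpoints, so this is the minimum enclosing circle.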